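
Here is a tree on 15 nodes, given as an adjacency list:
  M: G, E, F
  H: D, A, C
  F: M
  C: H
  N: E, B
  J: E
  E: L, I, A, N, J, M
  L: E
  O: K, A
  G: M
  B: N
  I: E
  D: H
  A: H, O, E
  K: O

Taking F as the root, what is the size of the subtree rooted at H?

H's subtree: {H, D, C}, size 3.

3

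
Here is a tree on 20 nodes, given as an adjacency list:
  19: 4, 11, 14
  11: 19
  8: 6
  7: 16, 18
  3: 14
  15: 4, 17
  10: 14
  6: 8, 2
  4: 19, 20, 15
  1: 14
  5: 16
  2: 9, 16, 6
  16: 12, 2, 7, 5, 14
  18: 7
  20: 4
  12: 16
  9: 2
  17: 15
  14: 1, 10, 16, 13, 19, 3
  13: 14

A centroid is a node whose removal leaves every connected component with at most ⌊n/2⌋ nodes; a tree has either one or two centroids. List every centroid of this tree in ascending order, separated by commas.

14

Removing 14 splits the tree into components of sizes 9, 6, 1, 1, 1, 1; the largest is 9 ≤ ⌊20/2⌋ = 10.
Every other node leaves some component of size > 10, so the centroid is unique.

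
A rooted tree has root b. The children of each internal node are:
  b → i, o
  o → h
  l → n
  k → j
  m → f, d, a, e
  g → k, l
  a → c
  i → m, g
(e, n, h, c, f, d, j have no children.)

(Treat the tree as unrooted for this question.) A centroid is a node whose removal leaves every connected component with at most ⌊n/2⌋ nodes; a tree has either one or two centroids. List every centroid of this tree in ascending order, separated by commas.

i

If i is removed the pieces have sizes 6, 5, 3, all ≤ ⌊15/2⌋ = 7.
Every other node leaves some component of size > 7, so the centroid is unique.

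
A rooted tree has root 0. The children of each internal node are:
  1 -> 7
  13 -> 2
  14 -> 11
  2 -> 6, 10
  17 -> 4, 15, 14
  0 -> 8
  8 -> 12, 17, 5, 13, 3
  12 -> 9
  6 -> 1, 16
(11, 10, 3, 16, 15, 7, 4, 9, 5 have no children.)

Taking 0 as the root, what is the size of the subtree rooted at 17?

5

Descendants of 17 (including itself): 17, 15, 14, 4, 11. That's 5.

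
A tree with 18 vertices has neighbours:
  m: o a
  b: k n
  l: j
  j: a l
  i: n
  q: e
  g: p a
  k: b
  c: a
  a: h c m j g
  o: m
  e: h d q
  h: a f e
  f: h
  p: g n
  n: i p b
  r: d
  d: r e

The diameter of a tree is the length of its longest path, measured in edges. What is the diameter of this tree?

Starting from k, a farthest node is r at distance 9.
One longest path: k – b – n – p – g – a – h – e – d – r.
So the diameter is 9.

9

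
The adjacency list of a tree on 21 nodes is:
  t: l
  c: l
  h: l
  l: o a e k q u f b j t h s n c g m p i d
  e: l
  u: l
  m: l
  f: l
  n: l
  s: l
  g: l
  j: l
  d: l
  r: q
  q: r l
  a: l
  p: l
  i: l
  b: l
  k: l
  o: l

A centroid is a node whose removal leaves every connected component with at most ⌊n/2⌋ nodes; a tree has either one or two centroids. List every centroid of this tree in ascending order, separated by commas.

l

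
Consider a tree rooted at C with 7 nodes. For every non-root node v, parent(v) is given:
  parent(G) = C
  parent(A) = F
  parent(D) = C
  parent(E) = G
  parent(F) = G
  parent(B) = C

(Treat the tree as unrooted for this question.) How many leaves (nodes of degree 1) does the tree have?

Degree-1 nodes: A, B, D, E — 4 of them.

4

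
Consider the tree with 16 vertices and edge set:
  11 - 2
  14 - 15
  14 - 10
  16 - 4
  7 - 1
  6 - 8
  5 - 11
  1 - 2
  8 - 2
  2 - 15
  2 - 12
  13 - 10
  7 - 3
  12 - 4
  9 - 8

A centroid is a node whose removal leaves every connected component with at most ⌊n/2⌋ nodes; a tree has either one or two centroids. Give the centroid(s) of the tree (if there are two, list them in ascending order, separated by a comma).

2

If 2 is removed the pieces have sizes 4, 3, 3, 3, 2, all ≤ ⌊16/2⌋ = 8.
Every other node leaves some component of size > 8, so the centroid is unique.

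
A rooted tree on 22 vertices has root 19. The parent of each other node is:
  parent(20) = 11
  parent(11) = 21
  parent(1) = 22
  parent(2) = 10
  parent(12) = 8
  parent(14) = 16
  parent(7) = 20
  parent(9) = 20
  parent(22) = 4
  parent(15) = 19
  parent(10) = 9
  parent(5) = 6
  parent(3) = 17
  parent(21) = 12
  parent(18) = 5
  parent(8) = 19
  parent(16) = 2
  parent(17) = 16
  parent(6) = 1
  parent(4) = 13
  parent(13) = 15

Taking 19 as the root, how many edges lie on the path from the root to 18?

8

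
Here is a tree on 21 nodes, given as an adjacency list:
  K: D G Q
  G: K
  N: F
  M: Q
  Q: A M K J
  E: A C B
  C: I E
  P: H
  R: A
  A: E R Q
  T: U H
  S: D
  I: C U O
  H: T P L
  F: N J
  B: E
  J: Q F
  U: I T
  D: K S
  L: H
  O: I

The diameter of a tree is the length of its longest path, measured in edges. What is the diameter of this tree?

Starting from S, a farthest node is L at distance 11.
One longest path: S–D–K–Q–A–E–C–I–U–T–H–L.
So the diameter is 11.

11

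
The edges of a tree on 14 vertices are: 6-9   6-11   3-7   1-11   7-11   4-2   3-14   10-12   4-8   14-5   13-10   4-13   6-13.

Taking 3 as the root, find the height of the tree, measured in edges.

6

12 sits deepest: 3–7–11–6–13–10–12 — 6 edges from the root.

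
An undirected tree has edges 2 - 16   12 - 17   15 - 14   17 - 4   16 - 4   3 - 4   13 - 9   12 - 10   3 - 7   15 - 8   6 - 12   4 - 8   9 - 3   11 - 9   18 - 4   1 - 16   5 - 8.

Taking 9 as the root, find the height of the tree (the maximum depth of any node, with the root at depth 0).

A deepest node is 6, reached by 9 → 3 → 4 → 17 → 12 → 6.
That path has 5 edges, so the height is 5.

5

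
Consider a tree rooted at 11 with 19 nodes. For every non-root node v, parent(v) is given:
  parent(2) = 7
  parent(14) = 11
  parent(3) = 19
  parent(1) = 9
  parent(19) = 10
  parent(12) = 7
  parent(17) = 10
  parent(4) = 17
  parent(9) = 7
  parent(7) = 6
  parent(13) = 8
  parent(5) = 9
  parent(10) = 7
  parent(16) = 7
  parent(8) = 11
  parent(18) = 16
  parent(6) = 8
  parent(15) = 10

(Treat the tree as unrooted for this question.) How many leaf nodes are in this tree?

Degree-1 nodes: 1, 2, 3, 4, 5, 12, 13, 14, 15, 18 — 10 of them.

10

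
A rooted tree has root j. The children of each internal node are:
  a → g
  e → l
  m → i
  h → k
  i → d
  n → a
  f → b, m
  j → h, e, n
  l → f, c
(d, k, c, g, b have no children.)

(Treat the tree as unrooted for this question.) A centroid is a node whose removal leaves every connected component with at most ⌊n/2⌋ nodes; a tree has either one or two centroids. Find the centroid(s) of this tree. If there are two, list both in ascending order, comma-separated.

e, l

If e is removed the pieces have sizes 7, 6, all ≤ ⌊14/2⌋ = 7.
l is adjacent to e and is also a centroid (the largest component after removing it is likewise 7).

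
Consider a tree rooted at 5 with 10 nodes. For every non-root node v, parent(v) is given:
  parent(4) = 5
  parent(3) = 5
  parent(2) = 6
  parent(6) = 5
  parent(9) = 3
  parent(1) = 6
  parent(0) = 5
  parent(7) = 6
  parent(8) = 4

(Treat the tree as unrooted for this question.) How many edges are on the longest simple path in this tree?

4

A longest path is 9-3-5-6-1, with 4 edges.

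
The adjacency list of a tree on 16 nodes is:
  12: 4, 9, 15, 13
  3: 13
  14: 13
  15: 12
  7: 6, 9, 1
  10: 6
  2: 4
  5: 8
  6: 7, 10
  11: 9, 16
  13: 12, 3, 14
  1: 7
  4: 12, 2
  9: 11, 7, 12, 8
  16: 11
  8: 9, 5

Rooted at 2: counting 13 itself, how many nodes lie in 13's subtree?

3

The subtree rooted at 13 contains: 13, 3, 14 — 3 nodes.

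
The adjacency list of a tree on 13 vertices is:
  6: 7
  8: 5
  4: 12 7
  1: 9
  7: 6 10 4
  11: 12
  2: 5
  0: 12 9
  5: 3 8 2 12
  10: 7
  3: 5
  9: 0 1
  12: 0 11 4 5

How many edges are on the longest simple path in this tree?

BFS from 10 reaches 1 last, at distance 6; BFS from 1 confirms no node is farther.
Path: 10 - 7 - 4 - 12 - 0 - 9 - 1.

6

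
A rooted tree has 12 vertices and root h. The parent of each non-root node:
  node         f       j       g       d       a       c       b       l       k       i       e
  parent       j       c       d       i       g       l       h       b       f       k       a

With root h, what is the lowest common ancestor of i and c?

i's ancestor chain is i, k, f, j, c, l, b, h and c's is c, l, b, h; they first meet at c.

c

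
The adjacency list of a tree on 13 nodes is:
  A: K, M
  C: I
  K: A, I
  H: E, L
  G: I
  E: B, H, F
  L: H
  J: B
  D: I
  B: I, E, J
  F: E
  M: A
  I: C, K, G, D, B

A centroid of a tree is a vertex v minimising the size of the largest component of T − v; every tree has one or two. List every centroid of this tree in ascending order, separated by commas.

Delete I: the remaining components have sizes 6, 3, 1, 1, 1. Max 6 ≤ 6, so I is a centroid.
No neighbour of I does as well, so I is the unique centroid.

I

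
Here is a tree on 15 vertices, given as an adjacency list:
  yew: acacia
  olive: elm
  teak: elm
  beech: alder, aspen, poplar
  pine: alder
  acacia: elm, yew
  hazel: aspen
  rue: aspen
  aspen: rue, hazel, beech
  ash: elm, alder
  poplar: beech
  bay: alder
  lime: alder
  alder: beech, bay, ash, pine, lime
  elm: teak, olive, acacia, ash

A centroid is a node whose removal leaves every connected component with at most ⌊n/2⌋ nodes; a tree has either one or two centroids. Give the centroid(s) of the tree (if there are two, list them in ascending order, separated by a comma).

Removing alder splits the tree into components of sizes 6, 5, 1, 1, 1; the largest is 6 ≤ ⌊15/2⌋ = 7.
No neighbour of alder does as well, so alder is the unique centroid.

alder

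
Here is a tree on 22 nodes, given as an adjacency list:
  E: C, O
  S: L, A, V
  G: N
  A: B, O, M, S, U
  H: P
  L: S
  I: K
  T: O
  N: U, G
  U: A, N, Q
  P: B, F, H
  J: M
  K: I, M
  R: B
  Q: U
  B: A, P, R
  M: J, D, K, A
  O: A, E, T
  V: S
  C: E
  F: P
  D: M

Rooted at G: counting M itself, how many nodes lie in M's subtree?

5

M's subtree: {M, K, J, D, I}, size 5.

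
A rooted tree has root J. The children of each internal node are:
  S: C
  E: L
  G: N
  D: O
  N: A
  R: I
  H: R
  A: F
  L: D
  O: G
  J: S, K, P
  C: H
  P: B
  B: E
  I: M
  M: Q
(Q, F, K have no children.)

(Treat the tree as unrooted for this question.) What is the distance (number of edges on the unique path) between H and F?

The path is H – C – S – J – P – B – E – L – D – O – G – N – A – F, which has 13 edges.

13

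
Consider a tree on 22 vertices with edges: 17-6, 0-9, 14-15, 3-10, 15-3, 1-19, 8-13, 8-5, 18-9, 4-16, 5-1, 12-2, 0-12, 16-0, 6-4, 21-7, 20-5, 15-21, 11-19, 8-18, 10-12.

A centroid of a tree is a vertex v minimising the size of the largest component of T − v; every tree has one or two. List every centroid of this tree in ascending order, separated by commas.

0

Delete 0: the remaining components have sizes 9, 8, 4. Max 9 ≤ 11, so 0 is a centroid.
No neighbour of 0 does as well, so 0 is the unique centroid.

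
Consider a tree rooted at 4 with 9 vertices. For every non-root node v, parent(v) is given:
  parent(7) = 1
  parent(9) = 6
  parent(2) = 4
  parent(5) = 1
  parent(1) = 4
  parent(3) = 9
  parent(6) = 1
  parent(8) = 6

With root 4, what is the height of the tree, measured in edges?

The longest root-to-leaf path is 4–1–6–9–3 (4 edges).

4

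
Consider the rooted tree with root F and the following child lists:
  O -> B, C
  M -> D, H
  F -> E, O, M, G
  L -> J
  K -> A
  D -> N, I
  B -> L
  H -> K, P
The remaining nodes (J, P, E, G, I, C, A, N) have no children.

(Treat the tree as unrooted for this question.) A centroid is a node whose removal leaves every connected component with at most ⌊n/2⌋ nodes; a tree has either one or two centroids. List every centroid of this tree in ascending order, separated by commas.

Removing M splits the tree into components of sizes 8, 4, 3; the largest is 8 ≤ ⌊16/2⌋ = 8.
F is adjacent to M and is also a centroid (the largest component after removing it is likewise 8).

F, M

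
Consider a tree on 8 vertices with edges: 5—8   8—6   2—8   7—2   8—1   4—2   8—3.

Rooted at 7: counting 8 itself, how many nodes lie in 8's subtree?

8's subtree: {8, 5, 3, 1, 6}, size 5.

5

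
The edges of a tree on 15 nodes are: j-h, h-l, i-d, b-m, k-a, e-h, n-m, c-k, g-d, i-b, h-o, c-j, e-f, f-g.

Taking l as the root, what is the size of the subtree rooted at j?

4

The subtree rooted at j contains: j, c, k, a — 4 nodes.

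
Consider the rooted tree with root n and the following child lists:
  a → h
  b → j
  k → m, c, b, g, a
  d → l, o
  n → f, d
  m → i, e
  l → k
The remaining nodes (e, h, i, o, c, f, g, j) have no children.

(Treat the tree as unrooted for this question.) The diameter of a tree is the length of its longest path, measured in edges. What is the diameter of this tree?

6

Starting from j, a farthest node is f at distance 6.
One longest path: j–b–k–l–d–n–f.
So the diameter is 6.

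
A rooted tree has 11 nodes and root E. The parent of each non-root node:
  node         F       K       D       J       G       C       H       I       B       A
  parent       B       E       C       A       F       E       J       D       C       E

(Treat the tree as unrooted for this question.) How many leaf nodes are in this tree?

Degree-1 nodes: G, H, I, K — 4 of them.

4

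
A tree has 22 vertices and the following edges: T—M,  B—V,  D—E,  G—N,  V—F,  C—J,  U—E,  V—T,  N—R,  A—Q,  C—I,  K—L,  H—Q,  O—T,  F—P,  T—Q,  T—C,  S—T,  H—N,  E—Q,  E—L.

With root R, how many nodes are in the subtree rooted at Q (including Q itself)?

18

The subtree rooted at Q contains: Q, E, T, A, L, U, D, V, C, O, M, S, K, B, F, I, J, P — 18 nodes.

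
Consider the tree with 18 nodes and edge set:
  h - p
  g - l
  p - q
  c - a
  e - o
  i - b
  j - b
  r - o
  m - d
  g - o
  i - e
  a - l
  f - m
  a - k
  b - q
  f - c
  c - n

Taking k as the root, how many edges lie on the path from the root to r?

k–a–l–g–o–r — 5 edges.

5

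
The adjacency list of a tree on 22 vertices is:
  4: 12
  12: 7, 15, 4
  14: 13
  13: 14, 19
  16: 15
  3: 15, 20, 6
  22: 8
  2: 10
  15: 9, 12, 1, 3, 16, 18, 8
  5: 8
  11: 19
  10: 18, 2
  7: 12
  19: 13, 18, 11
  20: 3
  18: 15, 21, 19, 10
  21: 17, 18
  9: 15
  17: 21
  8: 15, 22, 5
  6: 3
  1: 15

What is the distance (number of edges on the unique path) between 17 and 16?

17–21–18–15–16: 4 edges.

4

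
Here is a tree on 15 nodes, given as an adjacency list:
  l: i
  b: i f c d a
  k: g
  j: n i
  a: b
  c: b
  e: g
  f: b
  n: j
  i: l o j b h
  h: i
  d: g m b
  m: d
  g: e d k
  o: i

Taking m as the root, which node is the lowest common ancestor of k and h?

k's ancestor chain is k, g, d, m and h's is h, i, b, d, m; they first meet at d.

d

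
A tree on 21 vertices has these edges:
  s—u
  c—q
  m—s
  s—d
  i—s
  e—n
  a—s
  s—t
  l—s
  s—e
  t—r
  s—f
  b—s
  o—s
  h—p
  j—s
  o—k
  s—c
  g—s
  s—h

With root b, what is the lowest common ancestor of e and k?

Ancestors of e (toward the root): e, s, b.
Ancestors of k: k, o, s, b.
The deepest node appearing in both lists is s.

s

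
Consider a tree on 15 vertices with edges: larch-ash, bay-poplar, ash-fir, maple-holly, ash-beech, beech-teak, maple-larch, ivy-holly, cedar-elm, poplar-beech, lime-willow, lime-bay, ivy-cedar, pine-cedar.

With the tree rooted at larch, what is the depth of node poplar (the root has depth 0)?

Climbing from poplar to the root: poplar – beech – ash – larch. That's 3 steps.

3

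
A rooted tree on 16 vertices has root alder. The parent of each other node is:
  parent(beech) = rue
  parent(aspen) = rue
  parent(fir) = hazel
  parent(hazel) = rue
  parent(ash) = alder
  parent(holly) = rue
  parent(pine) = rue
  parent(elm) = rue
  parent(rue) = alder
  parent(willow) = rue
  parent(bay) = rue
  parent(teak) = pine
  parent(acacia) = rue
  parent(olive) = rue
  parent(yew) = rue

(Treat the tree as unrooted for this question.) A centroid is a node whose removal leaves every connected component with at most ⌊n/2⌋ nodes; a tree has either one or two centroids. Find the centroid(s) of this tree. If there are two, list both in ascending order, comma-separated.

rue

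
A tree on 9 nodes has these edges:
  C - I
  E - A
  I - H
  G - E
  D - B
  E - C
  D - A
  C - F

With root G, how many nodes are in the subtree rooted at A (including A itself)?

3

A's subtree: {A, D, B}, size 3.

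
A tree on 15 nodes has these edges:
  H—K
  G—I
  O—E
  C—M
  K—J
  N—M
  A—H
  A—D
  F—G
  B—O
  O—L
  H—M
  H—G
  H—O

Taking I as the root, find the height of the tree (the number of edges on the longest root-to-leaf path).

4

The longest root-to-leaf path is I-G-H-M-C (4 edges).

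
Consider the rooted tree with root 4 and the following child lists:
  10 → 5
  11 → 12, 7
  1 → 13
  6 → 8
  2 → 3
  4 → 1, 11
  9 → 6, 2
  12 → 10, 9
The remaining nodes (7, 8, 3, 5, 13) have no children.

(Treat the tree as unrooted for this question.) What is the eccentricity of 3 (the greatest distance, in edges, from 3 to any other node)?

7

Distances from 3 peak at 7, attained at 13.
3–2–9–12–11–4–1–13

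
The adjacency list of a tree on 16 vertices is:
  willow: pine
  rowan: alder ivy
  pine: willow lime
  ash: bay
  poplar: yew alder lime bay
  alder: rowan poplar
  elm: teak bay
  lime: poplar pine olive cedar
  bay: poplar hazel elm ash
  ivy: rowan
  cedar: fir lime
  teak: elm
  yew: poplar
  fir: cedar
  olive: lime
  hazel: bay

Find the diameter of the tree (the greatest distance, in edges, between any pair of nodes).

A longest path is ivy - rowan - alder - poplar - bay - elm - teak, with 6 edges.

6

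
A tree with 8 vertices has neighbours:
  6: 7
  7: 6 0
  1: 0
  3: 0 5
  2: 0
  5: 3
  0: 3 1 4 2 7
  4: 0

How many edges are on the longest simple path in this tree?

BFS from 6 reaches 5 last, at distance 4; BFS from 5 confirms no node is farther.
Path: 6 - 7 - 0 - 3 - 5.

4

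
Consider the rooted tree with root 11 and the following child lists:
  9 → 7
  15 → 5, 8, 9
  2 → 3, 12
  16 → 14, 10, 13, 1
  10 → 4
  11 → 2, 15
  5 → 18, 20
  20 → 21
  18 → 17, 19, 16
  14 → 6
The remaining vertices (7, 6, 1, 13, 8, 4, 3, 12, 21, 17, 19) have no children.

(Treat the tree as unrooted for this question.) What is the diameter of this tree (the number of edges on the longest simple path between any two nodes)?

8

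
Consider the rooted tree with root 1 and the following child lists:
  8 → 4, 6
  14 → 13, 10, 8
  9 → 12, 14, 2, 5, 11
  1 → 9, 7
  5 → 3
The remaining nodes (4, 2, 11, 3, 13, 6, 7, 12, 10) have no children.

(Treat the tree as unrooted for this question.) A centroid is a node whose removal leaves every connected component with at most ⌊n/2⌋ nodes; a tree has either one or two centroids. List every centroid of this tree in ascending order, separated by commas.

9

If 9 is removed the pieces have sizes 6, 2, 2, 1, 1, 1, all ≤ ⌊14/2⌋ = 7.
No neighbour of 9 does as well, so 9 is the unique centroid.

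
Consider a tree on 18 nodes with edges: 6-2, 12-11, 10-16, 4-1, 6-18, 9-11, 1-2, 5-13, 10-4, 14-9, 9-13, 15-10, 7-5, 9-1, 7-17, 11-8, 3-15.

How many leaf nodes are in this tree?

7

Exactly 7 nodes have a single neighbour: 3, 8, 12, 14, 16, 17, 18.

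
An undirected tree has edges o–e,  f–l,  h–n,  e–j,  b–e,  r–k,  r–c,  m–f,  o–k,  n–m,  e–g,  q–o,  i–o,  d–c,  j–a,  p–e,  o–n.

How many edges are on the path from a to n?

4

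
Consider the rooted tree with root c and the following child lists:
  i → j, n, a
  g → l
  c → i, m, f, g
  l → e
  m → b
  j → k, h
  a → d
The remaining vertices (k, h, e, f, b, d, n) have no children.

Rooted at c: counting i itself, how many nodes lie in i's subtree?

Descendants of i (including itself): i, j, n, a, h, k, d. That's 7.

7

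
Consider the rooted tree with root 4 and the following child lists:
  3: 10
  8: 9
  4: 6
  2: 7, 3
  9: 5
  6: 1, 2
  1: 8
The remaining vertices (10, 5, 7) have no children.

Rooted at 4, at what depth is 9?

4

4 → 6 → 1 → 8 → 9 — 4 edges.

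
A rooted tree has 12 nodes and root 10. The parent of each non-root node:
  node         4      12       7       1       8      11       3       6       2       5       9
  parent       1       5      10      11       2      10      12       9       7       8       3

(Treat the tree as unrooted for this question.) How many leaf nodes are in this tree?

Degree-1 nodes: 4, 6 — 2 of them.

2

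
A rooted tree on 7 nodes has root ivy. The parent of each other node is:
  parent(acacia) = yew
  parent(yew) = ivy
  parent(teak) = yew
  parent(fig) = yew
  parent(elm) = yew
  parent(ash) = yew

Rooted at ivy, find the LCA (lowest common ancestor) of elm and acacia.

Path elm→root: elm yew ivy; path acacia→root: acacia yew ivy.
First common node: yew.

yew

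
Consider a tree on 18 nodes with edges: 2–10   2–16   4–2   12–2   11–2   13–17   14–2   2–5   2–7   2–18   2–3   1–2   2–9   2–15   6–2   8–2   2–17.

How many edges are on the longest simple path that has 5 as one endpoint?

The node farthest from 5 is 13, via 5 – 2 – 17 – 13 — 3 edges.

3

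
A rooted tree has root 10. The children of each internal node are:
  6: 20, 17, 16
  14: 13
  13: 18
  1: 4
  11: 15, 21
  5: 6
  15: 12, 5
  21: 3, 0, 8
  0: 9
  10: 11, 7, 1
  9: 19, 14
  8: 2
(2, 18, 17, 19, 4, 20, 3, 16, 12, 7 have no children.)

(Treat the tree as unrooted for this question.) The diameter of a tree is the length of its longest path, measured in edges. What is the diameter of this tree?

10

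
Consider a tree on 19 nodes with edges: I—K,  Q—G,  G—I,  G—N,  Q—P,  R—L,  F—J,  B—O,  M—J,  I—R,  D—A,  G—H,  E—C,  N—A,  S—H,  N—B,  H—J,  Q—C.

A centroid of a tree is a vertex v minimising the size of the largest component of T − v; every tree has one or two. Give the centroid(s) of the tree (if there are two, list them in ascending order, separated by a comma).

Removing G splits the tree into components of sizes 5, 5, 4, 4; the largest is 5 ≤ ⌊19/2⌋ = 9.
Every other node leaves some component of size > 9, so the centroid is unique.

G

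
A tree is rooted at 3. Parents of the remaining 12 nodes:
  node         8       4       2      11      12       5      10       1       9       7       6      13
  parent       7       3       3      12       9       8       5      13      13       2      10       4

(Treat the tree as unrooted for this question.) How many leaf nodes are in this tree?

3

Exactly 3 nodes have a single neighbour: 1, 6, 11.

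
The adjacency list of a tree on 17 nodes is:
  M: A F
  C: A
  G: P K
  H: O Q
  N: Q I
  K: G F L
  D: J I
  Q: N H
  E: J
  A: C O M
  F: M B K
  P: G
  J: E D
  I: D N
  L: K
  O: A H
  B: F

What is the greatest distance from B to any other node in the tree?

The node farthest from B is E, via B–F–M–A–O–H–Q–N–I–D–J–E — 11 edges.

11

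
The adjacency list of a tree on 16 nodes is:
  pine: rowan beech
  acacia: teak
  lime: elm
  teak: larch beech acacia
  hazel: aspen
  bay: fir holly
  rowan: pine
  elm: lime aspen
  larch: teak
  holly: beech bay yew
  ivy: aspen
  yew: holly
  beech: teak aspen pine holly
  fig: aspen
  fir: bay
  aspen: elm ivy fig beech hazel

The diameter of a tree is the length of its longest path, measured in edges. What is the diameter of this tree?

6

Starting from fir, a farthest node is lime at distance 6.
One longest path: fir – bay – holly – beech – aspen – elm – lime.
So the diameter is 6.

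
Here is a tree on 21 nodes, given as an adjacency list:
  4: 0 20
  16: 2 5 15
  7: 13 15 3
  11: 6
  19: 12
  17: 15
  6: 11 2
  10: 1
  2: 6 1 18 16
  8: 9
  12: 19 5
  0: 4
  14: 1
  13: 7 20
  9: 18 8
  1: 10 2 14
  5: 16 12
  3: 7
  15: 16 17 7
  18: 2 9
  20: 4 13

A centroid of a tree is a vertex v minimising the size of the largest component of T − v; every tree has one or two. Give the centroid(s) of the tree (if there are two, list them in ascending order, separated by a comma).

16

Removing 16 splits the tree into components of sizes 9, 8, 3; the largest is 9 ≤ ⌊21/2⌋ = 10.
No neighbour of 16 does as well, so 16 is the unique centroid.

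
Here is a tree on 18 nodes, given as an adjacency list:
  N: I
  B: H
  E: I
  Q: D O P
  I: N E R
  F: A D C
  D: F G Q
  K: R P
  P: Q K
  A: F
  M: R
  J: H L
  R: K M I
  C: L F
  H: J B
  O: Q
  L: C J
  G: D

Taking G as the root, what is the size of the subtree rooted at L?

The subtree rooted at L contains: L, J, H, B — 4 nodes.

4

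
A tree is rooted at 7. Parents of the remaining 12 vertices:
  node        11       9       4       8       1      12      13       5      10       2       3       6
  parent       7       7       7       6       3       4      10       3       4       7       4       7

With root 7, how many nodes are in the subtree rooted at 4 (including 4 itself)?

7

Descendants of 4 (including itself): 4, 12, 10, 3, 13, 1, 5. That's 7.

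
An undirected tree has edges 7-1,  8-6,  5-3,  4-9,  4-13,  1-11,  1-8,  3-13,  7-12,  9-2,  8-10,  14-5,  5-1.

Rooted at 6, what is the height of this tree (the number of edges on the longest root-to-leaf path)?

8

2 sits deepest: 6 → 8 → 1 → 5 → 3 → 13 → 4 → 9 → 2 — 8 edges from the root.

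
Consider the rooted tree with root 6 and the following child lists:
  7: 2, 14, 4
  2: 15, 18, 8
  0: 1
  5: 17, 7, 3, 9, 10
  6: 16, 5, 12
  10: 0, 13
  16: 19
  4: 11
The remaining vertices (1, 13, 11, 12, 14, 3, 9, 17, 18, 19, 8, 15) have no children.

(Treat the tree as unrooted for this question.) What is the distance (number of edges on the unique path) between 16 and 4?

The path is 16–6–5–7–4, which has 4 edges.

4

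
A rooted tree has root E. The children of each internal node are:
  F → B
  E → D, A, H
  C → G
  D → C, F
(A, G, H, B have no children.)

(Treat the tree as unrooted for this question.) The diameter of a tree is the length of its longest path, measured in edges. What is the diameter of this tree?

BFS from H reaches G last, at distance 4; BFS from G confirms no node is farther.
Path: H – E – D – C – G.

4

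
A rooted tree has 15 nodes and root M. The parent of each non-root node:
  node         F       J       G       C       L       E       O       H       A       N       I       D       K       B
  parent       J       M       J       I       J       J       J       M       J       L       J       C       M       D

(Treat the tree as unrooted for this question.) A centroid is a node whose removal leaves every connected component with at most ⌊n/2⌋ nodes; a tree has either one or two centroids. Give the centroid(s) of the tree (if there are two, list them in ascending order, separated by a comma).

If J is removed the pieces have sizes 4, 3, 2, 1, 1, 1, 1, 1, all ≤ ⌊15/2⌋ = 7.
Every other node leaves some component of size > 7, so the centroid is unique.

J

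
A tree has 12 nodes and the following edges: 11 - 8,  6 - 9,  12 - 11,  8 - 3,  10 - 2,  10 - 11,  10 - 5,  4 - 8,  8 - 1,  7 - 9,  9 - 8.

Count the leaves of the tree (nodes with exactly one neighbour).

8

The leaves are 1, 2, 3, 4, 5, 6, 7, 12.
That is 8 leaves.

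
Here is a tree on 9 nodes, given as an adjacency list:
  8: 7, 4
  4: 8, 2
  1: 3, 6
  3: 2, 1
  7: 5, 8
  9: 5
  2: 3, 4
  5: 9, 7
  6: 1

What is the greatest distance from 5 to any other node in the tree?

7

A farthest node from 5 is 6.
The path 5–7–8–4–2–3–1–6 has 7 edges.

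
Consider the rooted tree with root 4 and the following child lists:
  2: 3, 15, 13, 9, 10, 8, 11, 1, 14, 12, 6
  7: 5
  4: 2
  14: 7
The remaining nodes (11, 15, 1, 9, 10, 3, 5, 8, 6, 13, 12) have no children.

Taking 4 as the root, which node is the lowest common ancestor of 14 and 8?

2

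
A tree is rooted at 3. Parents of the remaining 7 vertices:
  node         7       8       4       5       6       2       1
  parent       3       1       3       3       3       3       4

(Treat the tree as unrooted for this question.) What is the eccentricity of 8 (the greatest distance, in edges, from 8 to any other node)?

Distances from 8 peak at 4, attained at 5 (7, 6, 2 also at distance 4).
8-1-4-3-5

4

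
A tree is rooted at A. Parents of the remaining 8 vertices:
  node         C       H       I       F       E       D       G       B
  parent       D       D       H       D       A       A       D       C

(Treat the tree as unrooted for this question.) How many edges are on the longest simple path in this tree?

4

Starting from I, a farthest node is E at distance 4.
One longest path: I–H–D–A–E.
So the diameter is 4.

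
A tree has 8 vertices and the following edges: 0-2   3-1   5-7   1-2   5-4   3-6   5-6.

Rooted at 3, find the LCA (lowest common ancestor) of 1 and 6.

3

1's ancestor chain is 1, 3 and 6's is 6, 3; they first meet at 3.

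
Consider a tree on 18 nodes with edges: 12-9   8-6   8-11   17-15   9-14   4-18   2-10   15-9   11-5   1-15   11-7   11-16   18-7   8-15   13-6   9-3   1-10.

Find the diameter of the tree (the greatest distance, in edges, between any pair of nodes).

8

BFS from 4 reaches 2 last, at distance 8; BFS from 2 confirms no node is farther.
Path: 4–18–7–11–8–15–1–10–2.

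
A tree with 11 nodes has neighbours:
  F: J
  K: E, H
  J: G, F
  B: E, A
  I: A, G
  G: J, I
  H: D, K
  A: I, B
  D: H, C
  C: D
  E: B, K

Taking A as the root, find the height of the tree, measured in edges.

6

A deepest node is C, reached by A-B-E-K-H-D-C.
That path has 6 edges, so the height is 6.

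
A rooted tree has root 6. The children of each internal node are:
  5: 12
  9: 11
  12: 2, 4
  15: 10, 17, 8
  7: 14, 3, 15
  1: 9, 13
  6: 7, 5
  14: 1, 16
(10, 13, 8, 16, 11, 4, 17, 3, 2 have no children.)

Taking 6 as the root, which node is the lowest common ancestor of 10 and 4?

6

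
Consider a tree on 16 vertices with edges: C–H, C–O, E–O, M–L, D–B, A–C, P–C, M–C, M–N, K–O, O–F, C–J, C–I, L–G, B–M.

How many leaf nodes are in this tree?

Exactly 11 nodes have a single neighbour: A, D, E, F, G, H, I, J, K, N, P.

11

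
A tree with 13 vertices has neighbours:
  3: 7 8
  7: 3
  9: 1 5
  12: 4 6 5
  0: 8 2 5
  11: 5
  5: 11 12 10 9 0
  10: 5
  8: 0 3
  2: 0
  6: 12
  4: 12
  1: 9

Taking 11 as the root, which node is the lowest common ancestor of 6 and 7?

6's ancestor chain is 6, 12, 5, 11 and 7's is 7, 3, 8, 0, 5, 11; they first meet at 5.

5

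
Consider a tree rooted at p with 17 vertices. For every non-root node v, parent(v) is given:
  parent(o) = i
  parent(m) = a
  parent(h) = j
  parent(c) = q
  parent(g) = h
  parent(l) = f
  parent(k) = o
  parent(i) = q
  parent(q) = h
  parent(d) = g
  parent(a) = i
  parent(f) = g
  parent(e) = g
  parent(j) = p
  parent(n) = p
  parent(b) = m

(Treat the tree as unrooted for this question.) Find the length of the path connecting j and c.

3

The path is j–h–q–c, which has 3 edges.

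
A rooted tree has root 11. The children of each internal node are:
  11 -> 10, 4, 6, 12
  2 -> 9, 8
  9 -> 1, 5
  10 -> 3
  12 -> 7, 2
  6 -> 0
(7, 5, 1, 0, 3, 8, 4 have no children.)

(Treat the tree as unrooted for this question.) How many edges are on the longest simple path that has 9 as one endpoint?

Distances from 9 peak at 5, attained at 3 (0 also at distance 5).
9 – 2 – 12 – 11 – 10 – 3

5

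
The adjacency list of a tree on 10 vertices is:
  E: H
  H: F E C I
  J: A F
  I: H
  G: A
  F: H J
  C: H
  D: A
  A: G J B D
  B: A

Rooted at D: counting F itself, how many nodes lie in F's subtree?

The subtree rooted at F contains: F, H, E, C, I — 5 nodes.

5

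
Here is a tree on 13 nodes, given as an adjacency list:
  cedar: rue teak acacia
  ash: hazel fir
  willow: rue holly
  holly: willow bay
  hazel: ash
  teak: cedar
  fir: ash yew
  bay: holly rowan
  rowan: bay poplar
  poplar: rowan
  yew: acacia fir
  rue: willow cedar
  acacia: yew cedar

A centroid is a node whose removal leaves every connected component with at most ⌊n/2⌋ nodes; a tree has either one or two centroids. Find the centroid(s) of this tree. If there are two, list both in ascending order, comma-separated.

cedar

Delete cedar: the remaining components have sizes 6, 5, 1. Max 6 ≤ 6, so cedar is a centroid.
Every other node leaves some component of size > 6, so the centroid is unique.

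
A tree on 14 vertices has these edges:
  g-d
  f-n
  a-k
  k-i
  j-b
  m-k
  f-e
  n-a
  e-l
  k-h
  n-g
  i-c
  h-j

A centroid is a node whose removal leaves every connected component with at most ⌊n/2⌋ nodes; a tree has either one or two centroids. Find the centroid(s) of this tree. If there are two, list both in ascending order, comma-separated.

Removing a splits the tree into components of sizes 7, 6; the largest is 7 ≤ ⌊14/2⌋ = 7.
k is adjacent to a and is also a centroid (the largest component after removing it is likewise 7).

a, k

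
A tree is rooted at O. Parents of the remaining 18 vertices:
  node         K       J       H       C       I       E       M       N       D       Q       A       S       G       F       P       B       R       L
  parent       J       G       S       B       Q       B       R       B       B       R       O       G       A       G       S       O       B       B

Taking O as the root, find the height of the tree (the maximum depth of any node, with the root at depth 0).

4

A deepest node is P, reached by O–A–G–S–P.
That path has 4 edges, so the height is 4.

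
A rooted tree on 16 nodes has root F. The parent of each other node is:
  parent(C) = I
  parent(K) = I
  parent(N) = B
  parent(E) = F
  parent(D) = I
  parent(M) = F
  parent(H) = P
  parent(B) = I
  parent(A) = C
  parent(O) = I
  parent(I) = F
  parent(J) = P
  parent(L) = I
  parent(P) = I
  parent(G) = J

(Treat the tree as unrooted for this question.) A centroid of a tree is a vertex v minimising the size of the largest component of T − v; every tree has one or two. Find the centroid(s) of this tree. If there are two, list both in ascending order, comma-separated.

I

If I is removed the pieces have sizes 4, 3, 2, 2, 1, 1, 1, 1, all ≤ ⌊16/2⌋ = 8.
No neighbour of I does as well, so I is the unique centroid.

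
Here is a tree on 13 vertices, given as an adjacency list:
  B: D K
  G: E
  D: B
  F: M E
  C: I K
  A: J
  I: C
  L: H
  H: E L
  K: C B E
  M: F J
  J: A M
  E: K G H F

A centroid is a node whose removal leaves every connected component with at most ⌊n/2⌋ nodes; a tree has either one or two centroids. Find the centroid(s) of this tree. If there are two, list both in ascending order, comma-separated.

E

Removing E splits the tree into components of sizes 5, 4, 2, 1; the largest is 5 ≤ ⌊13/2⌋ = 6.
Every other node leaves some component of size > 6, so the centroid is unique.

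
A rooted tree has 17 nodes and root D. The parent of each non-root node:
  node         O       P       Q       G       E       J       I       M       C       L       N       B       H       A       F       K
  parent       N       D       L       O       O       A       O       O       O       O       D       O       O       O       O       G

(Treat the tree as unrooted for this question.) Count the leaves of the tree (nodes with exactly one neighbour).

Exactly 11 nodes have a single neighbour: B, C, E, F, H, I, J, K, M, P, Q.

11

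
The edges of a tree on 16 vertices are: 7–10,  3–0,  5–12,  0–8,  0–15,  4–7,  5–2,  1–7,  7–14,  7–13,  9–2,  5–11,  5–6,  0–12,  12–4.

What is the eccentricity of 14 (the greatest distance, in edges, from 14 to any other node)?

Distances from 14 peak at 6, attained at 9.
14 – 7 – 4 – 12 – 5 – 2 – 9

6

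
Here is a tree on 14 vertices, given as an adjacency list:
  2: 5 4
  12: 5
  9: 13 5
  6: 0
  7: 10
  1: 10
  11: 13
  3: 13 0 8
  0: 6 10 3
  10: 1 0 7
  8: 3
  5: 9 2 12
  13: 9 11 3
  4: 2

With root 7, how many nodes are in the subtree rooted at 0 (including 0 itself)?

11

Descendants of 0 (including itself): 0, 3, 6, 13, 8, 11, 9, 5, 2, 12, 4. That's 11.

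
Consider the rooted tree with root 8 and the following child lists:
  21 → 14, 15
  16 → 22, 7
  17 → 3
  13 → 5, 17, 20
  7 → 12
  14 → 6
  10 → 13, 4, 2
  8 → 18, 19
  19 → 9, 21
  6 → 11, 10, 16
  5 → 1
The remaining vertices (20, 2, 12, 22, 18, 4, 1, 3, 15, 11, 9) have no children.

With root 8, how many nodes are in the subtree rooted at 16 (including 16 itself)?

4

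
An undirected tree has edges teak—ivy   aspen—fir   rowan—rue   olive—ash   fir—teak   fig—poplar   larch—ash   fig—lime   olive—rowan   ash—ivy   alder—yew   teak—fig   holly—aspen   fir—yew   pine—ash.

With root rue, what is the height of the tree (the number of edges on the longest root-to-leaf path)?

8

A deepest node is alder, reached by rue – rowan – olive – ash – ivy – teak – fir – yew – alder.
That path has 8 edges, so the height is 8.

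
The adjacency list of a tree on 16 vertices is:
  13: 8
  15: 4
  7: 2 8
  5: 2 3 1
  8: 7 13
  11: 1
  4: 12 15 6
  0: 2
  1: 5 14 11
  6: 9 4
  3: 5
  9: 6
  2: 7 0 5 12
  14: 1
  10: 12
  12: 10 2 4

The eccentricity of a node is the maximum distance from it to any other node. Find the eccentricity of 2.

4

Distances from 2 peak at 4, attained at 9.
2 – 12 – 4 – 6 – 9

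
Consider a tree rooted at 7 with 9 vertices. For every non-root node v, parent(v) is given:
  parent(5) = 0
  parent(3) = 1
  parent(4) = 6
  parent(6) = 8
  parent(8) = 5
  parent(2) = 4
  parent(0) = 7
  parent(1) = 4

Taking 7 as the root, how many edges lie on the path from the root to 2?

Path from 7 to 2: 7–0–5–8–6–4–2, which has 6 edges.

6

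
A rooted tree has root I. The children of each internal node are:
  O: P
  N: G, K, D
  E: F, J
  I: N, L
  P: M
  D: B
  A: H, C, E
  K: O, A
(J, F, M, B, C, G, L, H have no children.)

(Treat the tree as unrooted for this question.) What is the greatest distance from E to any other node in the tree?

The node farthest from E is L (M, B also at distance 5), via E – A – K – N – I – L — 5 edges.

5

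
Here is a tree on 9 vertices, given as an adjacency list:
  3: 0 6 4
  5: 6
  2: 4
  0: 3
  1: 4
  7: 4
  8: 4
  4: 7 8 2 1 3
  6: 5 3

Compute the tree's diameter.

4

A longest path is 2 - 4 - 3 - 6 - 5, with 4 edges.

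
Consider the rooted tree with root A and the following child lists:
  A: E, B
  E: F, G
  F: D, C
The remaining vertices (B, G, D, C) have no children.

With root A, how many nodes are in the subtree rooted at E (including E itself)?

E's subtree: {E, F, G, C, D}, size 5.

5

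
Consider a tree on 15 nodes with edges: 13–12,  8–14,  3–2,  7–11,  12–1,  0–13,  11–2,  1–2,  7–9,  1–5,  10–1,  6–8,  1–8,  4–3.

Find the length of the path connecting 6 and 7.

5

The path is 6 - 8 - 1 - 2 - 11 - 7, which has 5 edges.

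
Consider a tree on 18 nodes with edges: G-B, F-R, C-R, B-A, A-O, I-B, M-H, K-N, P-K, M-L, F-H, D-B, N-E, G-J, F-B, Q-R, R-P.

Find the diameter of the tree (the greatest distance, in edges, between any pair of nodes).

8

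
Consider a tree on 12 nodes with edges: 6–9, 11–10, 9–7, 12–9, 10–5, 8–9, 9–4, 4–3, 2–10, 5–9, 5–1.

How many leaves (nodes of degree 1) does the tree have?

8

Exactly 8 nodes have a single neighbour: 1, 2, 3, 6, 7, 8, 11, 12.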